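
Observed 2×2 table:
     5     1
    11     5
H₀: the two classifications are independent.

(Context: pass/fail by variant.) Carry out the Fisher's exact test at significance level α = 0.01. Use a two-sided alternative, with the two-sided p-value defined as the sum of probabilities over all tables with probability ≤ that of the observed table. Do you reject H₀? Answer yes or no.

Margins: r₁=6, r₂=16, c₁=16, c₂=6, n=22
p_obs = C(6,5)·C(16,11)/C(22,16); sum pmf over tables with pmf ≤ p_obs
p-value (two-sided) = 0.63411
At α=0.01: p ≥ α → fail to reject H₀

reject H₀: no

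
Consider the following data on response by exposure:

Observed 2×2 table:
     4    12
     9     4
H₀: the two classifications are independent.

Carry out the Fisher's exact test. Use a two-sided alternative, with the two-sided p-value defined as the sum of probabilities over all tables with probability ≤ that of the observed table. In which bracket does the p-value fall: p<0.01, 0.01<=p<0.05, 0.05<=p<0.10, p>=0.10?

p-value bracket: 0.01<=p<0.05

Margins: r₁=16, r₂=13, c₁=13, c₂=16, n=29
p_obs = C(16,4)·C(13,9)/C(29,13); sum pmf over tables with pmf ≤ p_obs
p-value (two-sided) = 0.02705
→ bracket: 0.01<=p<0.05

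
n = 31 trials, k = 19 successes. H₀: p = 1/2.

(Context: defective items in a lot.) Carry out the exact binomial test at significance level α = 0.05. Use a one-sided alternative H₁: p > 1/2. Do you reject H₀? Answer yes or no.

Exact binomial: n=31, k=19, p₀=1/2=0.5000
P(X≥19) from Σ C(n,i)·p₀^i·(1−p₀)^(n−i)
p-value (one-sided, H₁ greater) = 0.14052
At α=0.05: p ≥ α → fail to reject H₀

reject H₀: no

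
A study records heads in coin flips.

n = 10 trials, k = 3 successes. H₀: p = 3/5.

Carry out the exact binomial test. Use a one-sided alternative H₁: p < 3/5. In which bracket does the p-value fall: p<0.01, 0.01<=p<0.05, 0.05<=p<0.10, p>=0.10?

Exact binomial: n=10, k=3, p₀=3/5=0.6000
P(X≤3) from Σ C(n,i)·p₀^i·(1−p₀)^(n−i)
p-value (one-sided, H₁ less) = 0.05476
→ bracket: 0.05<=p<0.10

p-value bracket: 0.05<=p<0.10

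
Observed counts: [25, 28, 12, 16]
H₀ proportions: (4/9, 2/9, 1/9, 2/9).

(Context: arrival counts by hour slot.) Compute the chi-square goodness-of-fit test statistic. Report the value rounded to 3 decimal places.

n = 81; E_i = n·p_i = [36.00, 18.00, 9.00, 18.00]
χ² = (25−36.00)²/36.00 + (28−18.00)²/18.00 + (12−9.00)²/9.00 + (16−18.00)²/18.00 = 10.1389
df = 3

test statistic = 10.139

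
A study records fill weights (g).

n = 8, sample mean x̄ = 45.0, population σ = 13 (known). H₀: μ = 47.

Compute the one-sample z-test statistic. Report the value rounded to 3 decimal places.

test statistic = -0.435

SE = σ/√n = 13/√8 = 4.5962
z = (x̄−μ₀)/SE = (45.0−47)/4.5962 = -0.4351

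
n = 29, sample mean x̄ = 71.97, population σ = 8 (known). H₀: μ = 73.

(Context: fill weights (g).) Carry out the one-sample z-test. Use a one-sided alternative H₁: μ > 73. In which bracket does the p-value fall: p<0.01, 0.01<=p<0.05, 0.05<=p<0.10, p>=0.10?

p-value bracket: p>=0.10

SE = σ/√n = 8/√29 = 1.4856
z = (x̄−μ₀)/SE = (71.97−73)/1.4856 = -0.6933
p-value (one-sided, H₁ greater) = 0.75595
→ bracket: p>=0.10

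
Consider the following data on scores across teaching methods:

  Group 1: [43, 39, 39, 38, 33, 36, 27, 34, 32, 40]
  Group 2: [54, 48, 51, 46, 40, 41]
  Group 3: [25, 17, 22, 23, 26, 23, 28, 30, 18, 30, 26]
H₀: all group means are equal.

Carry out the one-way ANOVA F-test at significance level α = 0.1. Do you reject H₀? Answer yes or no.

reject H₀: yes

Group means [36.10, 46.67, 24.36], grand mean 33.667
SSB = Σnᵢ(x̄ᵢ−x̄)² = 2025.221; SSW = ΣΣ(x−x̄ᵢ)² = 534.779
MSB = 2025.221/2 = 1012.6106; MSW = 534.779/24 = 22.2824
F = MSB/MSW = 45.4443
df = (2, 24)
p-value (upper-tail) = 0.00000
At α=0.1: p < α → reject H₀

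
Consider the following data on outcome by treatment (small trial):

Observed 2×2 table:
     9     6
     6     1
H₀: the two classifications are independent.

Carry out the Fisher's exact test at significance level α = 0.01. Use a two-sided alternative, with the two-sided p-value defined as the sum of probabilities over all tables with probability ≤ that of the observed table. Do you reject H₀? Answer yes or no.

reject H₀: no

Margins: r₁=15, r₂=7, c₁=15, c₂=7, n=22
p_obs = C(15,9)·C(7,6)/C(22,15); sum pmf over tables with pmf ≤ p_obs
p-value (two-sided) = 0.35009
At α=0.01: p ≥ α → fail to reject H₀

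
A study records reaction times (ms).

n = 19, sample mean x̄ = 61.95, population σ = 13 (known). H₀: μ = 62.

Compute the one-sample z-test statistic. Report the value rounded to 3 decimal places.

SE = σ/√n = 13/√19 = 2.9824
z = (x̄−μ₀)/SE = (61.95−62)/2.9824 = -0.0168

test statistic = -0.017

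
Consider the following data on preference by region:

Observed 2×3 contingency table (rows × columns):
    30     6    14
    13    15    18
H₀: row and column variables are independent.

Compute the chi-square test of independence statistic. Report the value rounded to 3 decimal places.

Row totals [50, 46], col totals [43, 21, 32], n=96
χ² = (30−22.40)²/22.40 + (6−10.94)²/10.94 + (14−16.67)²/16.67 + (13−20.60)²/20.60 + (15−10.06)²/10.06 + (18−15.33)²/15.33 = 10.9304
df = 2

test statistic = 10.930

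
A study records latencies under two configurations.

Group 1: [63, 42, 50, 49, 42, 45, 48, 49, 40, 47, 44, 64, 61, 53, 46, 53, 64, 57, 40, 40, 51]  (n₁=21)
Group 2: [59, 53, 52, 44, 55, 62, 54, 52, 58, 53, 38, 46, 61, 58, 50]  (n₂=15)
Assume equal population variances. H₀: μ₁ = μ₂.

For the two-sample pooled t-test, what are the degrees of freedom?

degrees of freedom = 34

df = n₁ + n₂ − 2 = 21 + 15 − 2 = 34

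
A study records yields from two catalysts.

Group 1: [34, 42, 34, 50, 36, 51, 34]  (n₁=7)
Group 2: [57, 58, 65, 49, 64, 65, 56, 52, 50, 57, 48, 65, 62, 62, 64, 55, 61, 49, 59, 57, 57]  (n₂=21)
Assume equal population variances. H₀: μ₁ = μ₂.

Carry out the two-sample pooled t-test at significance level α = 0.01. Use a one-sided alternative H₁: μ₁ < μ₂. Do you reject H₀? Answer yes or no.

x̄₁=40.143, s₁=7.625, n₁=7
x̄₂=57.714, s₂=5.649, n₂=21
s_p² = [6·7.625² + 20·5.649²]/26 = 37.9670
SE = √(s_p²·(1/7+1/21)) = 2.6892
t = (40.143−57.714)/2.6892 = -6.5341
df = 26
p-value (one-sided, H₁ less) = 0.00000
At α=0.01: p < α → reject H₀

reject H₀: yes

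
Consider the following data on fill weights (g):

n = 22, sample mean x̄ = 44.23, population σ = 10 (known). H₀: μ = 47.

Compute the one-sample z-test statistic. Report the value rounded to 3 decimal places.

SE = σ/√n = 10/√22 = 2.1320
z = (x̄−μ₀)/SE = (44.23−47)/2.1320 = -1.2992

test statistic = -1.299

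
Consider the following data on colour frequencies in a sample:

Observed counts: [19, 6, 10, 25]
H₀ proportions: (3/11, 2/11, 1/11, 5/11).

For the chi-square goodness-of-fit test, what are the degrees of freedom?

df = k − 1 = 4 − 1 = 3

degrees of freedom = 3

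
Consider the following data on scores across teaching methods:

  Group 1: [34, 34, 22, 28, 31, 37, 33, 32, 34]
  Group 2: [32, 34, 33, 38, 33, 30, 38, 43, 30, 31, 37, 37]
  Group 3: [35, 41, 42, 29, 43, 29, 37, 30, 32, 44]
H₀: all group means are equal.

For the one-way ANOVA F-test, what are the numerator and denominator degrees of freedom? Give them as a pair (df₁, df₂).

k = 3 groups, N = 31 total
df = (k−1, N−k) = (3−1, 31−3) = (2, 28)

degrees of freedom = [2, 28]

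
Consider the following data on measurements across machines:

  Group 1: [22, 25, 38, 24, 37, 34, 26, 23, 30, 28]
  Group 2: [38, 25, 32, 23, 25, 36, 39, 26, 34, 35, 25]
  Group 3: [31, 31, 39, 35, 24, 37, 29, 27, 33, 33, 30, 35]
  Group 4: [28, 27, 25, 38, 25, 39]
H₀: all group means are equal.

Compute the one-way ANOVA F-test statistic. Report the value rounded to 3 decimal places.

test statistic = 0.654

Group means [28.70, 30.73, 32.00, 30.33], grand mean 30.538
SSB = Σnᵢ(x̄ᵢ−x̄)² = 60.077; SSW = ΣΣ(x−x̄ᵢ)² = 1071.615
MSB = 60.077/3 = 20.0257; MSW = 1071.615/35 = 30.6176
F = MSB/MSW = 0.6541
df = (3, 35)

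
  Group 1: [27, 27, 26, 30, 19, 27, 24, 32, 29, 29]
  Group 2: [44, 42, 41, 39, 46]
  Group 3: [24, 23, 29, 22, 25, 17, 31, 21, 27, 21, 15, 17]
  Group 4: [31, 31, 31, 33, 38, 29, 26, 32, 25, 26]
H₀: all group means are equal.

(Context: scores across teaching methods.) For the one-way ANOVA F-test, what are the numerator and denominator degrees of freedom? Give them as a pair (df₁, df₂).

degrees of freedom = [3, 33]

k = 4 groups, N = 37 total
df = (k−1, N−k) = (4−1, 37−4) = (3, 33)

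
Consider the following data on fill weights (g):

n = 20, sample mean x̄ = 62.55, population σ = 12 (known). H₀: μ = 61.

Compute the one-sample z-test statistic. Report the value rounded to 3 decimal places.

SE = σ/√n = 12/√20 = 2.6833
z = (x̄−μ₀)/SE = (62.55−61)/2.6833 = 0.5777

test statistic = 0.578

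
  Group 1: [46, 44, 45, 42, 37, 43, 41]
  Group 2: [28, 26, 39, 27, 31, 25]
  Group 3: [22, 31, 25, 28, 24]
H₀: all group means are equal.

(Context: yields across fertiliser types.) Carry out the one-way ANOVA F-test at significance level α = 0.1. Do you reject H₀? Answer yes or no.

Group means [42.57, 29.33, 26.00], grand mean 33.556
SSB = Σnᵢ(x̄ᵢ−x̄)² = 961.397; SSW = ΣΣ(x−x̄ᵢ)² = 237.048
MSB = 961.397/2 = 480.6984; MSW = 237.048/15 = 15.8032
F = MSB/MSW = 30.4178
df = (2, 15)
p-value (upper-tail) = 0.00001
At α=0.1: p < α → reject H₀

reject H₀: yes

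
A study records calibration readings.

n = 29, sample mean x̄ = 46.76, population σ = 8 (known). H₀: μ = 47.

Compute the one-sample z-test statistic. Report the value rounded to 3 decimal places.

SE = σ/√n = 8/√29 = 1.4856
z = (x̄−μ₀)/SE = (46.76−47)/1.4856 = -0.1616

test statistic = -0.162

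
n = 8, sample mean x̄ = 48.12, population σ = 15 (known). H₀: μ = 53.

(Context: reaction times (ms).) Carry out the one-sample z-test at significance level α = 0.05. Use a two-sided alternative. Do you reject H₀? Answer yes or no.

SE = σ/√n = 15/√8 = 5.3033
z = (x̄−μ₀)/SE = (48.12−53)/5.3033 = -0.9202
p-value (two-sided) = 0.35748
At α=0.05: p ≥ α → fail to reject H₀

reject H₀: no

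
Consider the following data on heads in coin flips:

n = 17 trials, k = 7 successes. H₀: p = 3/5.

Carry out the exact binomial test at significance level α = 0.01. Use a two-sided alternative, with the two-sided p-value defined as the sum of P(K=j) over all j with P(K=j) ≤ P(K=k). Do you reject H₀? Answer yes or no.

Exact binomial: n=17, k=7, p₀=3/5=0.6000
P(X=j) = C(n,j)·p₀^j·(1−p₀)^(n−j); p = Σ P(X=j) over j with P(X=j) ≤ P(X=7)
p-value (two-sided) = 0.13832
At α=0.01: p ≥ α → fail to reject H₀

reject H₀: no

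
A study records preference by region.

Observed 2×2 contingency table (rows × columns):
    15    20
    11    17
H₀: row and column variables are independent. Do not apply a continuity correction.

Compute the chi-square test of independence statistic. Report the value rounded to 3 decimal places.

Row totals [35, 28], col totals [26, 37], n=63
χ² = (15−14.44)²/14.44 + (20−20.56)²/20.56 + (11−11.56)²/11.56 + (17−16.44)²/16.44 = 0.0819
df = 1

test statistic = 0.082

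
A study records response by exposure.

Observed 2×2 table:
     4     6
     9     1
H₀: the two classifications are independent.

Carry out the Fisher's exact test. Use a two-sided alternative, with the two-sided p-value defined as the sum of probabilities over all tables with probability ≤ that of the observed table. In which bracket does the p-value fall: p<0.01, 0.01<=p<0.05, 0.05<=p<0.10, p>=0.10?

p-value bracket: 0.05<=p<0.10

Margins: r₁=10, r₂=10, c₁=13, c₂=7, n=20
p_obs = C(10,4)·C(10,9)/C(20,13); sum pmf over tables with pmf ≤ p_obs
p-value (two-sided) = 0.05728
→ bracket: 0.05<=p<0.10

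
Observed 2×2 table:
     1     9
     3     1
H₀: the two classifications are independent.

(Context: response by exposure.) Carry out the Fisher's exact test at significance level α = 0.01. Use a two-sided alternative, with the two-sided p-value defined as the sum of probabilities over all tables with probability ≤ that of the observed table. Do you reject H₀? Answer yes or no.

Margins: r₁=10, r₂=4, c₁=4, c₂=10, n=14
p_obs = C(10,1)·C(4,3)/C(14,4); sum pmf over tables with pmf ≤ p_obs
p-value (two-sided) = 0.04096
At α=0.01: p ≥ α → fail to reject H₀

reject H₀: no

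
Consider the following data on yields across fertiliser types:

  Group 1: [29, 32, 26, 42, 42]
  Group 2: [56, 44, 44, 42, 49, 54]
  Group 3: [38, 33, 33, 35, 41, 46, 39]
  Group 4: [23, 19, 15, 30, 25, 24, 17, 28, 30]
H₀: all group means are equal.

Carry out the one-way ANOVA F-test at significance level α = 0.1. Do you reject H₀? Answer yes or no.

reject H₀: yes

Group means [34.20, 48.17, 37.86, 23.44], grand mean 34.667
SSB = Σnᵢ(x̄ᵢ−x̄)² = 2299.287; SSW = ΣΣ(x−x̄ᵢ)² = 764.713
MSB = 2299.287/3 = 766.4291; MSW = 764.713/23 = 33.2484
F = MSB/MSW = 23.0516
df = (3, 23)
p-value (upper-tail) = 0.00000
At α=0.1: p < α → reject H₀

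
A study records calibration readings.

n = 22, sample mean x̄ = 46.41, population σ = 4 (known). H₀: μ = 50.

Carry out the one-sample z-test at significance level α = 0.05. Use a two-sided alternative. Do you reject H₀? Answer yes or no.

SE = σ/√n = 4/√22 = 0.8528
z = (x̄−μ₀)/SE = (46.41−50)/0.8528 = -4.2096
p-value (two-sided) = 0.00003
At α=0.05: p < α → reject H₀

reject H₀: yes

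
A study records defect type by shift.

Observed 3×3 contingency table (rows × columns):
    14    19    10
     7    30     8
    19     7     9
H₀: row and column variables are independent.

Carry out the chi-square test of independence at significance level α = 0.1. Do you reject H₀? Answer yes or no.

Row totals [43, 45, 35], col totals [40, 56, 27], n=123
χ² = (14−13.98)²/13.98 + (19−19.58)²/19.58 + (10−9.44)²/9.44 + (7−14.63)²/14.63 + (30−20.49)²/20.49 + (8−9.88)²/9.88 + (19−11.38)²/11.38 + (7−15.93)²/15.93 + (9−7.68)²/7.68 = 19.1406
df = 4
p-value (upper-tail) = 0.00074
At α=0.1: p < α → reject H₀

reject H₀: yes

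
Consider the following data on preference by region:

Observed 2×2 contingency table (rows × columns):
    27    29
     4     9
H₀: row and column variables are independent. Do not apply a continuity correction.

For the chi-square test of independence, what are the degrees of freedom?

df = (r−1)(c−1) = (2−1)·(2−1) = 1

degrees of freedom = 1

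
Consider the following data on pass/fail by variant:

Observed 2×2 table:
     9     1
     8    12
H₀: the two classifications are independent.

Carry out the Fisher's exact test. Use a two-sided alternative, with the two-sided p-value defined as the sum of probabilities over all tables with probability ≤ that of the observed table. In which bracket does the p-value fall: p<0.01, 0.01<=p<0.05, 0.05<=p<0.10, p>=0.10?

Margins: r₁=10, r₂=20, c₁=17, c₂=13, n=30
p_obs = C(10,9)·C(20,8)/C(30,17); sum pmf over tables with pmf ≤ p_obs
p-value (two-sided) = 0.01741
→ bracket: 0.01<=p<0.05

p-value bracket: 0.01<=p<0.05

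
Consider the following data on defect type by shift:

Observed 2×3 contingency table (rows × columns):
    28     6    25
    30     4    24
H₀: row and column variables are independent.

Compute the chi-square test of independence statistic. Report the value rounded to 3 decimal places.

test statistic = 0.481

Row totals [59, 58], col totals [58, 10, 49], n=117
χ² = (28−29.25)²/29.25 + (6−5.04)²/5.04 + (25−24.71)²/24.71 + (30−28.75)²/28.75 + (4−4.96)²/4.96 + (24−24.29)²/24.29 = 0.4809
df = 2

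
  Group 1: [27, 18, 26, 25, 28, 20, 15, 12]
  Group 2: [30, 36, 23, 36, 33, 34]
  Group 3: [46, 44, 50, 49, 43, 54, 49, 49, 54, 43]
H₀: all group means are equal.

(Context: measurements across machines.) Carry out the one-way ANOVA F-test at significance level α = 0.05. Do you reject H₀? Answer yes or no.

Group means [21.38, 32.00, 48.10], grand mean 35.167
SSB = Σnᵢ(x̄ᵢ−x̄)² = 3254.558; SSW = ΣΣ(x−x̄ᵢ)² = 522.775
MSB = 3254.558/2 = 1627.2792; MSW = 522.775/21 = 24.8940
F = MSB/MSW = 65.3682
df = (2, 21)
p-value (upper-tail) = 0.00000
At α=0.05: p < α → reject H₀

reject H₀: yes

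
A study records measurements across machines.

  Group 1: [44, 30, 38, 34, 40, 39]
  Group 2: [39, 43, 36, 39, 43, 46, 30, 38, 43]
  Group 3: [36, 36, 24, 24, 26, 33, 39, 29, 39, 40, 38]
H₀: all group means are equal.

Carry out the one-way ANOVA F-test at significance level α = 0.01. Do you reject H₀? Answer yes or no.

Group means [37.50, 39.67, 33.09], grand mean 36.385
SSB = Σnᵢ(x̄ᵢ−x̄)² = 223.745; SSW = ΣΣ(x−x̄ᵢ)² = 694.409
MSB = 223.745/2 = 111.8724; MSW = 694.409/23 = 30.1917
F = MSB/MSW = 3.7054
df = (2, 23)
p-value (upper-tail) = 0.04028
At α=0.01: p ≥ α → fail to reject H₀

reject H₀: no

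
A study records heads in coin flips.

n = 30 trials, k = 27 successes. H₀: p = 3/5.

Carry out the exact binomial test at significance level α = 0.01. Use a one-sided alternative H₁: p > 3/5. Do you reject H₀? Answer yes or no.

reject H₀: yes

Exact binomial: n=30, k=27, p₀=3/5=0.6000
P(X≥27) from Σ C(n,i)·p₀^i·(1−p₀)^(n−i)
p-value (one-sided, H₁ greater) = 0.00031
At α=0.01: p < α → reject H₀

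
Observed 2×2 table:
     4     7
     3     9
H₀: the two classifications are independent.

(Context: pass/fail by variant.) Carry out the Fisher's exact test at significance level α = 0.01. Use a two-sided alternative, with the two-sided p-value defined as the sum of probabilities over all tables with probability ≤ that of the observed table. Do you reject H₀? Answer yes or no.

reject H₀: no

Margins: r₁=11, r₂=12, c₁=7, c₂=16, n=23
p_obs = C(11,4)·C(12,3)/C(23,7); sum pmf over tables with pmf ≤ p_obs
p-value (two-sided) = 0.66685
At α=0.01: p ≥ α → fail to reject H₀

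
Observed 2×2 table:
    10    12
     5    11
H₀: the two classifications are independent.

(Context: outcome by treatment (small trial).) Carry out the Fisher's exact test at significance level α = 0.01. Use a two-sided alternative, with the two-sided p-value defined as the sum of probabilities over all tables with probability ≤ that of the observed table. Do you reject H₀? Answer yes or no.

Margins: r₁=22, r₂=16, c₁=15, c₂=23, n=38
p_obs = C(22,10)·C(16,5)/C(38,15); sum pmf over tables with pmf ≤ p_obs
p-value (two-sided) = 0.50608
At α=0.01: p ≥ α → fail to reject H₀

reject H₀: no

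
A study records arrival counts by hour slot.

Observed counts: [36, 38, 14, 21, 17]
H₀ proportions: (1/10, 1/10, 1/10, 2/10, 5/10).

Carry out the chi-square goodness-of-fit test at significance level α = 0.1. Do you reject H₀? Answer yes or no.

reject H₀: yes

n = 126; E_i = n·p_i = [12.60, 12.60, 12.60, 25.20, 63.00]
χ² = (36−12.60)²/12.60 + (38−12.60)²/12.60 + (14−12.60)²/12.60 + (21−25.20)²/25.20 + (17−63.00)²/63.00 = 129.1032
df = 4
p-value (upper-tail) = 0.00000
At α=0.1: p < α → reject H₀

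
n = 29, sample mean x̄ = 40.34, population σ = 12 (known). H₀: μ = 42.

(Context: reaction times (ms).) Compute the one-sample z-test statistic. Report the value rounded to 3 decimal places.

test statistic = -0.745

SE = σ/√n = 12/√29 = 2.2283
z = (x̄−μ₀)/SE = (40.34−42)/2.2283 = -0.7449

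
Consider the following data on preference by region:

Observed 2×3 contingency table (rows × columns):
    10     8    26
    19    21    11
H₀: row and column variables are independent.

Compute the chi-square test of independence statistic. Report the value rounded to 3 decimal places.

Row totals [44, 51], col totals [29, 29, 37], n=95
χ² = (10−13.43)²/13.43 + (8−13.43)²/13.43 + (26−17.14)²/17.14 + (19−15.57)²/15.57 + (21−15.57)²/15.57 + (11−19.86)²/19.86 = 14.2634
df = 2

test statistic = 14.263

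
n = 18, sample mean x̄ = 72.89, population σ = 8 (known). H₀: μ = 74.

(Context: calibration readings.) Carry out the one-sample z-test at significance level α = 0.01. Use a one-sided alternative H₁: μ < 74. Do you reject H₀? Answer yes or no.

SE = σ/√n = 8/√18 = 1.8856
z = (x̄−μ₀)/SE = (72.89−74)/1.8856 = -0.5887
p-value (one-sided, H₁ less) = 0.27804
At α=0.01: p ≥ α → fail to reject H₀

reject H₀: no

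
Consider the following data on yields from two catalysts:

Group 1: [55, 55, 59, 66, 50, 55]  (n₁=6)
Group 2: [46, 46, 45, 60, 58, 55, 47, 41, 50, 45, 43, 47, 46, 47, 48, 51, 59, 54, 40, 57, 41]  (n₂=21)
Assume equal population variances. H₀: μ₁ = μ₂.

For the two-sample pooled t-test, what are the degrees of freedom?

df = n₁ + n₂ − 2 = 6 + 21 − 2 = 25

degrees of freedom = 25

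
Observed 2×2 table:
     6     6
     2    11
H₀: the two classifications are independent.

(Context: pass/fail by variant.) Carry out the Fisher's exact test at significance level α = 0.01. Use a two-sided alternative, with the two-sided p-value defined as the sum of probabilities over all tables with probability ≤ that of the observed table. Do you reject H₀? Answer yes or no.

Margins: r₁=12, r₂=13, c₁=8, c₂=17, n=25
p_obs = C(12,6)·C(13,2)/C(25,8); sum pmf over tables with pmf ≤ p_obs
p-value (two-sided) = 0.09684
At α=0.01: p ≥ α → fail to reject H₀

reject H₀: no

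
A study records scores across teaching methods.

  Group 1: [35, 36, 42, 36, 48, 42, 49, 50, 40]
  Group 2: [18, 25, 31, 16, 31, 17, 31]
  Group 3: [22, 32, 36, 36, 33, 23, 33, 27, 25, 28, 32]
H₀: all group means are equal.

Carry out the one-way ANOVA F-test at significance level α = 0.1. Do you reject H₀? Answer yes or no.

reject H₀: yes

Group means [42.00, 24.14, 29.73], grand mean 32.370
SSB = Σnᵢ(x̄ᵢ−x̄)² = 1385.257; SSW = ΣΣ(x−x̄ᵢ)² = 819.039
MSB = 1385.257/2 = 692.6287; MSW = 819.039/24 = 34.1266
F = MSB/MSW = 20.2958
df = (2, 24)
p-value (upper-tail) = 0.00001
At α=0.1: p < α → reject H₀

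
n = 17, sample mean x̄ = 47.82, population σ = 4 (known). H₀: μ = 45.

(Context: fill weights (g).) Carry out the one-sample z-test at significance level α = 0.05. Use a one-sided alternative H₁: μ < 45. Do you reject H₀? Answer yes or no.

SE = σ/√n = 4/√17 = 0.9701
z = (x̄−μ₀)/SE = (47.82−45)/0.9701 = 2.9068
p-value (one-sided, H₁ less) = 0.99817
At α=0.05: p ≥ α → fail to reject H₀

reject H₀: no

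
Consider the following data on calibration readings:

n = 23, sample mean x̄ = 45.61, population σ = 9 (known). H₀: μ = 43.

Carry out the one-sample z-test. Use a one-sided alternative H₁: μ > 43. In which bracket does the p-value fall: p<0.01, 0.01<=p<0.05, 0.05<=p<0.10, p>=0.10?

SE = σ/√n = 9/√23 = 1.8766
z = (x̄−μ₀)/SE = (45.61−43)/1.8766 = 1.3908
p-value (one-sided, H₁ greater) = 0.08214
→ bracket: 0.05<=p<0.10

p-value bracket: 0.05<=p<0.10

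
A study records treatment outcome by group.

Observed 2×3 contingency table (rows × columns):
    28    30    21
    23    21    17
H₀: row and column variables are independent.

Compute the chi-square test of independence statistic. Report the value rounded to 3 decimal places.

Row totals [79, 61], col totals [51, 51, 38], n=140
χ² = (28−28.78)²/28.78 + (30−28.78)²/28.78 + (21−21.44)²/21.44 + (23−22.22)²/22.22 + (21−22.22)²/22.22 + (17−16.56)²/16.56 = 0.1883
df = 2

test statistic = 0.188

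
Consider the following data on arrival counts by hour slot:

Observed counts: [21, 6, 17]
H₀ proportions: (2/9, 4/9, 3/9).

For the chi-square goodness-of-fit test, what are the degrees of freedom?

df = k − 1 = 3 − 1 = 2

degrees of freedom = 2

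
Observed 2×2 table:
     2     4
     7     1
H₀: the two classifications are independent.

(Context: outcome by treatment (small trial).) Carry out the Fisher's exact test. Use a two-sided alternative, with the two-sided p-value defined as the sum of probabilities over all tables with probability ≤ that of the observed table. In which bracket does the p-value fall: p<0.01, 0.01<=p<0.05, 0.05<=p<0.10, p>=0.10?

p-value bracket: 0.05<=p<0.10

Margins: r₁=6, r₂=8, c₁=9, c₂=5, n=14
p_obs = C(6,2)·C(8,7)/C(14,9); sum pmf over tables with pmf ≤ p_obs
p-value (two-sided) = 0.09091
→ bracket: 0.05<=p<0.10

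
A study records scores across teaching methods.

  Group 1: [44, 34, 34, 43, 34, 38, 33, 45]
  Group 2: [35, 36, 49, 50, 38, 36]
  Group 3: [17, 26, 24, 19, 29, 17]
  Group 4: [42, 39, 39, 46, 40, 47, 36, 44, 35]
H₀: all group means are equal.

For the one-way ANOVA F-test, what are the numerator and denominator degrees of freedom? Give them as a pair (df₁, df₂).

k = 4 groups, N = 29 total
df = (k−1, N−k) = (4−1, 29−4) = (3, 25)

degrees of freedom = [3, 25]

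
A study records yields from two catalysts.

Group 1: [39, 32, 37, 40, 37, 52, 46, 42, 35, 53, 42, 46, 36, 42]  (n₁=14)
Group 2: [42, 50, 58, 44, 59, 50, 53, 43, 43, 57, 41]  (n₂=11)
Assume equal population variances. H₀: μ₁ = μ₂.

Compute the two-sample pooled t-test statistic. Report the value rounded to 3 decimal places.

x̄₁=41.357, s₁=6.172, n₁=14
x̄₂=49.091, s₂=6.877, n₂=11
s_p² = [13·6.172² + 10·6.877²]/23 = 42.0923
SE = √(s_p²·(1/14+1/11)) = 2.6140
t = (41.357−49.091)/2.6140 = -2.9586
df = 23

test statistic = -2.959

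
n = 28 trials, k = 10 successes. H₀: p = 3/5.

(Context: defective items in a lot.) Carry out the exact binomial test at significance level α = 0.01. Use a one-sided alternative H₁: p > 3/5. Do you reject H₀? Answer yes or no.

reject H₀: no

Exact binomial: n=28, k=10, p₀=3/5=0.6000
P(X≥10) from Σ C(n,i)·p₀^i·(1−p₀)^(n−i)
p-value (one-sided, H₁ greater) = 0.99733
At α=0.01: p ≥ α → fail to reject H₀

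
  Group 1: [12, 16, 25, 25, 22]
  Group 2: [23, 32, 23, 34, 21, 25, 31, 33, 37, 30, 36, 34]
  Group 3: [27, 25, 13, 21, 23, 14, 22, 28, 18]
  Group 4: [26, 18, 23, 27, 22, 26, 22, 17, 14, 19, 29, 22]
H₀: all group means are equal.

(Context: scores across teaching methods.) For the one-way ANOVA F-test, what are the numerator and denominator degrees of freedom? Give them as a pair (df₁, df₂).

k = 4 groups, N = 38 total
df = (k−1, N−k) = (4−1, 38−4) = (3, 34)

degrees of freedom = [3, 34]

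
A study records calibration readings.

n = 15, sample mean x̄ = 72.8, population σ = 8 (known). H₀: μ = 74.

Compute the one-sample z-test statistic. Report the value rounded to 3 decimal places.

SE = σ/√n = 8/√15 = 2.0656
z = (x̄−μ₀)/SE = (72.8−74)/2.0656 = -0.5809

test statistic = -0.581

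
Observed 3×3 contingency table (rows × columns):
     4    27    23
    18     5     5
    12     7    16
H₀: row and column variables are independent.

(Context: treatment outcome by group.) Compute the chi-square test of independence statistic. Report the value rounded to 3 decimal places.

Row totals [54, 28, 35], col totals [34, 39, 44], n=117
χ² = (4−15.69)²/15.69 + (27−18.00)²/18.00 + (23−20.31)²/20.31 + (18−8.14)²/8.14 + (5−9.33)²/9.33 + (5−10.53)²/10.53 + (12−10.17)²/10.17 + (7−11.67)²/11.67 + (16−13.16)²/13.16 = 33.2483
df = 4

test statistic = 33.248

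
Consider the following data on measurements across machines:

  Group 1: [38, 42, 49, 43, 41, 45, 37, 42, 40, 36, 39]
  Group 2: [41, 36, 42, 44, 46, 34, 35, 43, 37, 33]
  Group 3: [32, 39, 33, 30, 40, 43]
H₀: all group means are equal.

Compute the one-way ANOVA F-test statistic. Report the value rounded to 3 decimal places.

test statistic = 2.421

Group means [41.09, 39.10, 36.17], grand mean 39.259
SSB = Σnᵢ(x̄ᵢ−x̄)² = 94.543; SSW = ΣΣ(x−x̄ᵢ)² = 468.642
MSB = 94.543/2 = 47.2714; MSW = 468.642/24 = 19.5268
F = MSB/MSW = 2.4209
df = (2, 24)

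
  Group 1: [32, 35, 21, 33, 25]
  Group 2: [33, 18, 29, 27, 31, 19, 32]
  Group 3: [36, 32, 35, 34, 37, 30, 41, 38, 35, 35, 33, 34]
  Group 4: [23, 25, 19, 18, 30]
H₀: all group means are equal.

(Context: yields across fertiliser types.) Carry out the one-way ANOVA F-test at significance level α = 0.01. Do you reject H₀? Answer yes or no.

Group means [29.20, 27.00, 35.00, 23.00], grand mean 30.000
SSB = Σnᵢ(x̄ᵢ−x̄)² = 611.200; SSW = ΣΣ(x−x̄ᵢ)² = 550.800
MSB = 611.200/3 = 203.7333; MSW = 550.800/25 = 22.0320
F = MSB/MSW = 9.2472
df = (3, 25)
p-value (upper-tail) = 0.00027
At α=0.01: p < α → reject H₀

reject H₀: yes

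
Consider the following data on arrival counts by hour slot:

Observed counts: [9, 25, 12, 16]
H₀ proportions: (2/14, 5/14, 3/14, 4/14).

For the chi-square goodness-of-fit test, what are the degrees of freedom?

df = k − 1 = 4 − 1 = 3

degrees of freedom = 3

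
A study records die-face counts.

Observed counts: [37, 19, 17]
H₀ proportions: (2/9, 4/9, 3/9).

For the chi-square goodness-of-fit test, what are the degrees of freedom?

degrees of freedom = 2

df = k − 1 = 3 − 1 = 2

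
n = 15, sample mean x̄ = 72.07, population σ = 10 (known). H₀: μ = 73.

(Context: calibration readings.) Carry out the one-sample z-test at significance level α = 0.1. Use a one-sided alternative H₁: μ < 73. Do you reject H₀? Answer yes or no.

reject H₀: no

SE = σ/√n = 10/√15 = 2.5820
z = (x̄−μ₀)/SE = (72.07−73)/2.5820 = -0.3602
p-value (one-sided, H₁ less) = 0.35935
At α=0.1: p ≥ α → fail to reject H₀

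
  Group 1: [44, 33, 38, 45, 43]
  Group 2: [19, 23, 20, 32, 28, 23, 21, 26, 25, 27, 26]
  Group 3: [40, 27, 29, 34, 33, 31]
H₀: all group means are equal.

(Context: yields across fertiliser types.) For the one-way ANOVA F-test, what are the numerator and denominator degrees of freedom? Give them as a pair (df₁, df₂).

k = 3 groups, N = 22 total
df = (k−1, N−k) = (3−1, 22−3) = (2, 19)

degrees of freedom = [2, 19]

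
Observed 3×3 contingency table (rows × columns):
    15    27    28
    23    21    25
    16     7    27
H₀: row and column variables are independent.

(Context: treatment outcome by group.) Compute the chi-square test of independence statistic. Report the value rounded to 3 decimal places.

test statistic = 10.426

Row totals [70, 69, 50], col totals [54, 55, 80], n=189
χ² = (15−20.00)²/20.00 + (27−20.37)²/20.37 + (28−29.63)²/29.63 + (23−19.71)²/19.71 + (21−20.08)²/20.08 + (25−29.21)²/29.21 + (16−14.29)²/14.29 + (7−14.55)²/14.55 + (27−21.16)²/21.16 = 10.4258
df = 4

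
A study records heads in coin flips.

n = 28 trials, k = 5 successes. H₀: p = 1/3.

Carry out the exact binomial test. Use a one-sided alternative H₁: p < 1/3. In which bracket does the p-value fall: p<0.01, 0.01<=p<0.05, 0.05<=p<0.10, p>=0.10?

p-value bracket: 0.05<=p<0.10

Exact binomial: n=28, k=5, p₀=1/3=0.3333
P(X≤5) from Σ C(n,i)·p₀^i·(1−p₀)^(n−i)
p-value (one-sided, H₁ less) = 0.05714
→ bracket: 0.05<=p<0.10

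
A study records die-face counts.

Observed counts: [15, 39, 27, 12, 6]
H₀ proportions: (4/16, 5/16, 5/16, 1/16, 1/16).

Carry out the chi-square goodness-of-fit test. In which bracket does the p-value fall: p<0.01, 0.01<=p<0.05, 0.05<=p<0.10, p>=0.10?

n = 99; E_i = n·p_i = [24.75, 30.94, 30.94, 6.19, 6.19]
χ² = (15−24.75)²/24.75 + (39−30.94)²/30.94 + (27−30.94)²/30.94 + (12−6.19)²/6.19 + (6−6.19)²/6.19 = 11.9091
df = 4
p-value (upper-tail) = 0.01804
→ bracket: 0.01<=p<0.05

p-value bracket: 0.01<=p<0.05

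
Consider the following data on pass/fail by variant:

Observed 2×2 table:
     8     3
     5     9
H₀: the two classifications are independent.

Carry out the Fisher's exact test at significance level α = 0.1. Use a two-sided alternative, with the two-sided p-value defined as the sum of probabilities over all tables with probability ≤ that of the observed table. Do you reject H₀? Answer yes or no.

reject H₀: no

Margins: r₁=11, r₂=14, c₁=13, c₂=12, n=25
p_obs = C(11,8)·C(14,5)/C(25,13); sum pmf over tables with pmf ≤ p_obs
p-value (two-sided) = 0.11070
At α=0.1: p ≥ α → fail to reject H₀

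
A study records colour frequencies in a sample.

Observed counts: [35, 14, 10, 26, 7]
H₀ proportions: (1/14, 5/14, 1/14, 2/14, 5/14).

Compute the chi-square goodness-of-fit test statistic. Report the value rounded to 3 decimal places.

test statistic = 168.522

n = 92; E_i = n·p_i = [6.57, 32.86, 6.57, 13.14, 32.86]
χ² = (35−6.57)²/6.57 + (14−32.86)²/32.86 + (10−6.57)²/6.57 + (26−13.14)²/13.14 + (7−32.86)²/32.86 = 168.5217
df = 4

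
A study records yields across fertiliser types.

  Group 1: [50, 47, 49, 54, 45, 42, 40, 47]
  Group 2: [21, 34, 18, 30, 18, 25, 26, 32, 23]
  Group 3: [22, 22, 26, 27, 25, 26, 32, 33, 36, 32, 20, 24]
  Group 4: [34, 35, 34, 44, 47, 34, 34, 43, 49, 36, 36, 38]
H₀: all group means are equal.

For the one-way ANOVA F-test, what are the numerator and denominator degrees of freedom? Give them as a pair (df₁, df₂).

k = 4 groups, N = 41 total
df = (k−1, N−k) = (4−1, 41−4) = (3, 37)

degrees of freedom = [3, 37]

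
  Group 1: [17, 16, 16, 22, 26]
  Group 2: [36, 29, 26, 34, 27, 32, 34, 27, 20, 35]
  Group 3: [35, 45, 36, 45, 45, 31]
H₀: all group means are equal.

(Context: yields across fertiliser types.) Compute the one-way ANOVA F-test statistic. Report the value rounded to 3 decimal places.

Group means [19.40, 30.00, 39.50], grand mean 30.190
SSB = Σnᵢ(x̄ᵢ−x̄)² = 1102.538; SSW = ΣΣ(x−x̄ᵢ)² = 506.700
MSB = 1102.538/2 = 551.2690; MSW = 506.700/18 = 28.1500
F = MSB/MSW = 19.5833
df = (2, 18)

test statistic = 19.583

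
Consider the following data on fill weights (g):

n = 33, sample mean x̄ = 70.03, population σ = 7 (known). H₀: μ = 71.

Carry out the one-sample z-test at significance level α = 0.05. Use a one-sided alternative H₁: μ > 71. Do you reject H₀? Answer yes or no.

reject H₀: no

SE = σ/√n = 7/√33 = 1.2185
z = (x̄−μ₀)/SE = (70.03−71)/1.2185 = -0.7960
p-value (one-sided, H₁ greater) = 0.78699
At α=0.05: p ≥ α → fail to reject H₀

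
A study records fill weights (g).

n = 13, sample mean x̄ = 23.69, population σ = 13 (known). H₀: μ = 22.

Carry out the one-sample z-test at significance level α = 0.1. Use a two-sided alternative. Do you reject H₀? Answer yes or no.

SE = σ/√n = 13/√13 = 3.6056
z = (x̄−μ₀)/SE = (23.69−22)/3.6056 = 0.4687
p-value (two-sided) = 0.63927
At α=0.1: p ≥ α → fail to reject H₀

reject H₀: no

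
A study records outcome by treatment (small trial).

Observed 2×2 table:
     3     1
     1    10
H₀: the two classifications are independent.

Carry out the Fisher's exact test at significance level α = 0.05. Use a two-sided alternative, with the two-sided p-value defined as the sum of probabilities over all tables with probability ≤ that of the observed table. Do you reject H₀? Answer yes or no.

Margins: r₁=4, r₂=11, c₁=4, c₂=11, n=15
p_obs = C(4,3)·C(11,1)/C(15,4); sum pmf over tables with pmf ≤ p_obs
p-value (two-sided) = 0.03297
At α=0.05: p < α → reject H₀

reject H₀: yes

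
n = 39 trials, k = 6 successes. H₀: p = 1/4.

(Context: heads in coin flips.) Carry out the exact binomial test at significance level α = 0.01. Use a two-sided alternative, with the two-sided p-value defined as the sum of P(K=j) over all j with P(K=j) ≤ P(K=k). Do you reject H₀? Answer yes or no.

Exact binomial: n=39, k=6, p₀=1/4=0.2500
P(X=j) = C(n,j)·p₀^j·(1−p₀)^(n−j); p = Σ P(X=j) over j with P(X=j) ≤ P(X=6)
p-value (two-sided) = 0.19738
At α=0.01: p ≥ α → fail to reject H₀

reject H₀: no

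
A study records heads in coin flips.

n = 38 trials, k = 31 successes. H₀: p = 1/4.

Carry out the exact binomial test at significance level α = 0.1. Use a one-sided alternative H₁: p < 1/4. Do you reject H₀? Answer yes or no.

Exact binomial: n=38, k=31, p₀=1/4=0.2500
P(X≤31) from Σ C(n,i)·p₀^i·(1−p₀)^(n−i)
p-value (one-sided, H₁ less) = 1.00000
At α=0.1: p ≥ α → fail to reject H₀

reject H₀: no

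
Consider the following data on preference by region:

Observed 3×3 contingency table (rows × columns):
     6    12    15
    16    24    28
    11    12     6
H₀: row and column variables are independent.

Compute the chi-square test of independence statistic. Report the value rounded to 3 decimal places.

Row totals [33, 68, 29], col totals [33, 48, 49], n=130
χ² = (6−8.38)²/8.38 + (12−12.18)²/12.18 + (15−12.44)²/12.44 + (16−17.26)²/17.26 + (24−25.11)²/25.11 + (28−25.63)²/25.63 + (11−7.36)²/7.36 + (12−10.71)²/10.71 + (6−10.93)²/10.93 = 5.7433
df = 4

test statistic = 5.743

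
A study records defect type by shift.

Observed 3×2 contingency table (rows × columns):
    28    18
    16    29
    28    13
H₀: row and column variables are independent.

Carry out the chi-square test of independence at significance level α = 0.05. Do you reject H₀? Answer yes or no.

Row totals [46, 45, 41], col totals [72, 60], n=132
χ² = (28−25.09)²/25.09 + (18−20.91)²/20.91 + (16−24.55)²/24.55 + (29−20.45)²/20.45 + (28−22.36)²/22.36 + (13−18.64)²/18.64 = 10.4124
df = 2
p-value (upper-tail) = 0.00548
At α=0.05: p < α → reject H₀

reject H₀: yes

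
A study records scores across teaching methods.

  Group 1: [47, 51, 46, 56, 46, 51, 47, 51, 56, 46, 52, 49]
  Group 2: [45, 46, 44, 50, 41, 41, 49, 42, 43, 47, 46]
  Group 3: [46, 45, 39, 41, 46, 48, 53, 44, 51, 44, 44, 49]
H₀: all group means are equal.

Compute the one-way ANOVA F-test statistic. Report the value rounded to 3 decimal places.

test statistic = 6.229

Group means [49.83, 44.91, 45.83], grand mean 46.914
SSB = Σnᵢ(x̄ᵢ−x̄)² = 160.500; SSW = ΣΣ(x−x̄ᵢ)² = 412.242
MSB = 160.500/2 = 80.2502; MSW = 412.242/32 = 12.8826
F = MSB/MSW = 6.2294
df = (2, 32)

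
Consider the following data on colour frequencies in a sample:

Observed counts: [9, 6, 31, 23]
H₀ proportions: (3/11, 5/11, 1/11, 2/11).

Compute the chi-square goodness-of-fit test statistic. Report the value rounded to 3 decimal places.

test statistic = 131.822

n = 69; E_i = n·p_i = [18.82, 31.36, 6.27, 12.55]
χ² = (9−18.82)²/18.82 + (6−31.36)²/31.36 + (31−6.27)²/6.27 + (23−12.55)²/12.55 = 131.8217
df = 3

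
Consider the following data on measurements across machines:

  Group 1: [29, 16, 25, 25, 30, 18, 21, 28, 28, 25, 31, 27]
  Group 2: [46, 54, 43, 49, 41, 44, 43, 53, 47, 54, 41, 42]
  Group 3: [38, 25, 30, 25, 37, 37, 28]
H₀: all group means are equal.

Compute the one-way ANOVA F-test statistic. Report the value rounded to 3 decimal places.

test statistic = 54.399

Group means [25.25, 46.42, 31.43], grand mean 34.839
SSB = Σnᵢ(x̄ᵢ−x̄)² = 2793.313; SSW = ΣΣ(x−x̄ᵢ)² = 718.881
MSB = 2793.313/2 = 1396.6563; MSW = 718.881/28 = 25.6743
F = MSB/MSW = 54.3990
df = (2, 28)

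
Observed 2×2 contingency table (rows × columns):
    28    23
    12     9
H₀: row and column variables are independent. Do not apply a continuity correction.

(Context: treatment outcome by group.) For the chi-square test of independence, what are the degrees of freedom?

degrees of freedom = 1

df = (r−1)(c−1) = (2−1)·(2−1) = 1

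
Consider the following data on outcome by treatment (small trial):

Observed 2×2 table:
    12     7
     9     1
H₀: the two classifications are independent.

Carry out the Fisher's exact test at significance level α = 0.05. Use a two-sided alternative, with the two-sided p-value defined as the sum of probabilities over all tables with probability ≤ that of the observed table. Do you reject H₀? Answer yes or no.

Margins: r₁=19, r₂=10, c₁=21, c₂=8, n=29
p_obs = C(19,12)·C(10,9)/C(29,21); sum pmf over tables with pmf ≤ p_obs
p-value (two-sided) = 0.20081
At α=0.05: p ≥ α → fail to reject H₀

reject H₀: no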